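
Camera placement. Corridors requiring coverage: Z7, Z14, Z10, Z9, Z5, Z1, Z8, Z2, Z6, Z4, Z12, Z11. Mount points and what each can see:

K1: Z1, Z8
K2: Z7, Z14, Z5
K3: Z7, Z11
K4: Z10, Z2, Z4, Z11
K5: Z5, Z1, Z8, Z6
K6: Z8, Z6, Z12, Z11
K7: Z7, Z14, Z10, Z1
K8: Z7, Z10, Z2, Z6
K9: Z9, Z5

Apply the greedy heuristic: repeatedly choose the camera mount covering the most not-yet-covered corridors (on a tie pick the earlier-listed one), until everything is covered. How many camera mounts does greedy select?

Pick 1: K4 covers 4 new corridors (Z10, Z2, Z4, Z11).
Pick 2: K5 covers 4 new corridors (Z5, Z1, Z8, Z6).
Pick 3: K2 covers 2 new corridors (Z7, Z14).
Pick 4: K6 covers 1 new corridors (Z12).
Pick 5: K9 covers 1 new corridors (Z9).
Greedy uses 5 camera mounts. (The true minimum is 4.)

5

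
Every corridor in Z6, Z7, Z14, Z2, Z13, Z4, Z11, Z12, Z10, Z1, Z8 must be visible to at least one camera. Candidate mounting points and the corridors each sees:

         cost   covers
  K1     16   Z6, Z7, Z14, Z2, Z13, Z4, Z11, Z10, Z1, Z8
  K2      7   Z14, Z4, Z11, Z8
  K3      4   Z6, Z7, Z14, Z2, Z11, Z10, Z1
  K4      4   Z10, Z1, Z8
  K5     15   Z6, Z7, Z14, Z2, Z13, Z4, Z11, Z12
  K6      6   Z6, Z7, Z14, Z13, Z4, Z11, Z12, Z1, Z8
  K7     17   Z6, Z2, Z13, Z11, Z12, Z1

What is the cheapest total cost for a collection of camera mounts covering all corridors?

K3, K6 cover every corridor at cost 4 + 6 = 10.
Any cover uses at least 2 camera mounts; among all covering selections none totals below 10.

10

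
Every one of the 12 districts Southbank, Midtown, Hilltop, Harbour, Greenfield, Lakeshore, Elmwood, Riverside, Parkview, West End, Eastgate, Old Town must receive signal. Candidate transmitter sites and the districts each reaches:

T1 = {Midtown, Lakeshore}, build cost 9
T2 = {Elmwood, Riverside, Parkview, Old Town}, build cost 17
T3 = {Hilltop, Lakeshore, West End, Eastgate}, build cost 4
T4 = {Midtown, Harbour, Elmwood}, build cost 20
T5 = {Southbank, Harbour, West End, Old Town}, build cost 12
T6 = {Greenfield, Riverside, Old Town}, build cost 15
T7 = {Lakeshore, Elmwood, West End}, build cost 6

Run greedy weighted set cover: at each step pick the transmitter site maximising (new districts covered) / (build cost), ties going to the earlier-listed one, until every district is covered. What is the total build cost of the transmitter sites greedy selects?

Pick 1: T3 adds 4 new (Hilltop, Lakeshore, West End, Eastgate) at build cost 4 (ratio 4/4).
Pick 2: T5 adds 3 new (Southbank, Harbour, Old Town) at build cost 12 (ratio 3/12).
Pick 3: T2 adds 3 new (Elmwood, Riverside, Parkview) at build cost 17 (ratio 3/17).
Pick 4: T1 adds 1 new (Midtown) at build cost 9 (ratio 1/9).
Pick 5: T6 adds 1 new (Greenfield) at build cost 15 (ratio 1/15).
Greedy total build cost: 4 + 12 + 17 + 9 + 15 = 57.

57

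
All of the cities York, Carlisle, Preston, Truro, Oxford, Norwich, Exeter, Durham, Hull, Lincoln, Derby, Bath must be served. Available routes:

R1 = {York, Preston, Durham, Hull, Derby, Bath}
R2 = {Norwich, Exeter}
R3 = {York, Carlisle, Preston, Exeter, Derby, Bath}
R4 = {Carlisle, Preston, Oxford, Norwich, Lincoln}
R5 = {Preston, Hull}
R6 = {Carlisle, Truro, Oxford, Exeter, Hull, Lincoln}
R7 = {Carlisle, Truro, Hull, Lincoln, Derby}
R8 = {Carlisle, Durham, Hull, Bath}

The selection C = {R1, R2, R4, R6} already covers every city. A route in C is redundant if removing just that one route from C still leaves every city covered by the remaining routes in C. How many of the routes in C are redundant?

Drop R1: York, Durham, Derby, Bath uncovered — not redundant.
Drop R2: the rest still cover every city — redundant.
Drop R4: the rest still cover every city — redundant.
Drop R6: Truro uncovered — not redundant.
2 redundant: R2, R4.

2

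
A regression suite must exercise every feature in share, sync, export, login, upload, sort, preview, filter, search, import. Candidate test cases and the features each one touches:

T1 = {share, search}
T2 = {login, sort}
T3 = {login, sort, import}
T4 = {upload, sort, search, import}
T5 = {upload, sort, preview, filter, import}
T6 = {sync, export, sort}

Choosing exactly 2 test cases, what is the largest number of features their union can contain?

Choosing T1, T5 covers {share, upload, sort, preview, filter, search, import} — 7 features.
No choice of 2 test cases does better; here sync, export, login are left uncovered.

7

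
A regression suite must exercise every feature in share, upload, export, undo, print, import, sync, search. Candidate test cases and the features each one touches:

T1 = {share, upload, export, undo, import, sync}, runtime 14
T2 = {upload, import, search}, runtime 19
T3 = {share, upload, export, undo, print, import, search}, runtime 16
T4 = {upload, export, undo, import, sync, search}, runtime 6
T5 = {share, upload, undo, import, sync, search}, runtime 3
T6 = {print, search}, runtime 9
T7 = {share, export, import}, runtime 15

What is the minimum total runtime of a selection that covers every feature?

18

T4, T5, T6 cover every feature at runtime 6 + 3 + 9 = 18.
Any cover uses at least 2 test cases; among all covering selections none totals below 18.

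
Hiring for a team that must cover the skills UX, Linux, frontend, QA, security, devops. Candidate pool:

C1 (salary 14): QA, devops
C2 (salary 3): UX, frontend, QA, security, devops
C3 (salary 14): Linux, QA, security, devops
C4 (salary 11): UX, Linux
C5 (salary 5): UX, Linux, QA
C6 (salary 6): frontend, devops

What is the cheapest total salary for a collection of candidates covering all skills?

C2, C5 cover every skill at salary 3 + 5 = 8.
Any cover uses at least 2 candidates; among all covering selections none totals below 8.

8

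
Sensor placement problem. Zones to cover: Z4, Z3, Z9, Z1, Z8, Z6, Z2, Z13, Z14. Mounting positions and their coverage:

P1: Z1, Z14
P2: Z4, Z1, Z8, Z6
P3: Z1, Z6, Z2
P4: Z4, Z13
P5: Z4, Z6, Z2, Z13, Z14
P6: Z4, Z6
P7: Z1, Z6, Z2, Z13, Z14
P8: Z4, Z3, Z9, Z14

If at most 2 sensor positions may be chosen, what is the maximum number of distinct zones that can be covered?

Choosing P7, P8 covers {Z4, Z3, Z9, Z1, Z6, Z2, Z13, Z14} — 8 zones.
No choice of 2 sensor positions does better; here Z8 is left uncovered.

8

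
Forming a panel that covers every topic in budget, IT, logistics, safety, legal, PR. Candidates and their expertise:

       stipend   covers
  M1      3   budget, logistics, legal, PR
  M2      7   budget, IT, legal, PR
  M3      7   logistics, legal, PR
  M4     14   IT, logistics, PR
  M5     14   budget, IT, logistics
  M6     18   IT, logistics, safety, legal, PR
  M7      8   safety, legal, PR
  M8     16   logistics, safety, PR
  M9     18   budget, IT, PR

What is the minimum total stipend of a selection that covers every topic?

M1, M2, M7 cover every topic at stipend 3 + 7 + 8 = 18.
Any cover uses at least 2 members; among all covering selections none totals below 18.

18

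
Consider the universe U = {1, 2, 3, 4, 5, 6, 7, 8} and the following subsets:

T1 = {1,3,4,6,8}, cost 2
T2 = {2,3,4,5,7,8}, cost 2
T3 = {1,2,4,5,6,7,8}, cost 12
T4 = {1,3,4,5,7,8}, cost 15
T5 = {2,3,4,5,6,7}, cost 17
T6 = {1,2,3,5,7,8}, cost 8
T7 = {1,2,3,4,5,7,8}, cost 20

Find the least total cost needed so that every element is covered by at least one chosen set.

4

T1, T2 cover every element at cost 2 + 2 = 4.
Any cover uses at least 2 sets; among all covering selections none totals below 4.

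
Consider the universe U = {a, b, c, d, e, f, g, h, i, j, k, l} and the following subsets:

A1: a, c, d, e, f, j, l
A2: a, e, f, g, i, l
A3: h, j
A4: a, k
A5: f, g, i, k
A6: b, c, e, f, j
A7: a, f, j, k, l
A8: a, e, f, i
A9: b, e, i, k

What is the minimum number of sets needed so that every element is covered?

4

A1, A2, A3, A9 together cover {a, b, c, d, e, f, g, h, i, j, k, l} — every element.
No 3 of the 9 sets cover everything (all 84 triples fall short), so 4 is minimum.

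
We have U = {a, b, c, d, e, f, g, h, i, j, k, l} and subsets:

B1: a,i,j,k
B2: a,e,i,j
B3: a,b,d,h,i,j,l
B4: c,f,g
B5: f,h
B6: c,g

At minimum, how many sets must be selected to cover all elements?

4

B1, B2, B3, B4 together cover {a, b, c, d, e, f, g, h, i, j, k, l} — every element.
No 3 of the 6 sets cover everything (all 20 triples fall short), so 4 is minimum.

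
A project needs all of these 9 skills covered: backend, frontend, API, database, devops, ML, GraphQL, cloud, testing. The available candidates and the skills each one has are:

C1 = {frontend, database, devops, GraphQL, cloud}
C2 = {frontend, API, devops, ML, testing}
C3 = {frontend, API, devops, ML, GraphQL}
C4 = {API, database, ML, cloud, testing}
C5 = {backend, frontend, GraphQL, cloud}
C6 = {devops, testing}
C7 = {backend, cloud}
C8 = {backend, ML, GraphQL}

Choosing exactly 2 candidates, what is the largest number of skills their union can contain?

8

Choosing C1, C2 covers {frontend, API, database, devops, ML, GraphQL, cloud, testing} — 8 skills.
No choice of 2 candidates does better; here backend is left uncovered.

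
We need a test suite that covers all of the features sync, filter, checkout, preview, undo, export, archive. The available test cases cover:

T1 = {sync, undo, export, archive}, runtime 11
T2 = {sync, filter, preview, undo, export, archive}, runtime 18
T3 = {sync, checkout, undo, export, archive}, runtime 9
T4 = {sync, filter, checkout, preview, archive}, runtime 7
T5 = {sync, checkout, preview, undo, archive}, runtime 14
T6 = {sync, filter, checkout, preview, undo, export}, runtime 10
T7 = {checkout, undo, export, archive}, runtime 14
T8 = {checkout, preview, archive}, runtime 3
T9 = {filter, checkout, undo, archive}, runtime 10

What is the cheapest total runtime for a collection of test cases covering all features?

T6, T8 cover every feature at runtime 10 + 3 = 13.
Any cover uses at least 2 test cases; among all covering selections none totals below 13.

13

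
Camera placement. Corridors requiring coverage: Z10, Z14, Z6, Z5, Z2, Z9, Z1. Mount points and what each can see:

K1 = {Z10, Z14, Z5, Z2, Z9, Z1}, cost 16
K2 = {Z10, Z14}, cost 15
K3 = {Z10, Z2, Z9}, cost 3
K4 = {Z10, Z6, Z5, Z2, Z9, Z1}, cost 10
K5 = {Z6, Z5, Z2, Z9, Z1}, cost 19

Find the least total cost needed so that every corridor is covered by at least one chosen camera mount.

25

K2, K4 cover every corridor at cost 15 + 10 = 25.
Any cover uses at least 2 camera mounts; among all covering selections none totals below 25.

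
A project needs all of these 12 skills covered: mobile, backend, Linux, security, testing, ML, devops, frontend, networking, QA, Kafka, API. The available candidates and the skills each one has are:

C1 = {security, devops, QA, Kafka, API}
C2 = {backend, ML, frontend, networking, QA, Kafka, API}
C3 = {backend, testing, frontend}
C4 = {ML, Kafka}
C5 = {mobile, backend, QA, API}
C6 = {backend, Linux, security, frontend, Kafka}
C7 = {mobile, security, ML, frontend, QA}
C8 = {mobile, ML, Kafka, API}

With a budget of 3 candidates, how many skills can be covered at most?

Choosing C1, C2, C3 covers {backend, security, testing, ML, devops, frontend, networking, QA, Kafka, API} — 10 skills.
No choice of 3 candidates does better; here mobile, Linux are left uncovered.

10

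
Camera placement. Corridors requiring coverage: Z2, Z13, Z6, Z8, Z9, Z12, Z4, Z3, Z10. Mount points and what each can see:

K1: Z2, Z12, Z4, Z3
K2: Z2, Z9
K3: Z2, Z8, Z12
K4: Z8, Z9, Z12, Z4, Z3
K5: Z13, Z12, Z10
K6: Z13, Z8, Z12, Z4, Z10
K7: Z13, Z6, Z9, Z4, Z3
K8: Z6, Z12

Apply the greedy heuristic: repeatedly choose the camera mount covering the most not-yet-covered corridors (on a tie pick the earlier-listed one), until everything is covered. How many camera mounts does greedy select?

4

Pick 1: K4 covers 5 new corridors (Z8, Z9, Z12, Z4, Z3).
Pick 2: K5 covers 2 new corridors (Z13, Z10).
Pick 3: K1 covers 1 new corridors (Z2).
Pick 4: K7 covers 1 new corridors (Z6).
Greedy uses 4 camera mounts. (The true minimum is 3.)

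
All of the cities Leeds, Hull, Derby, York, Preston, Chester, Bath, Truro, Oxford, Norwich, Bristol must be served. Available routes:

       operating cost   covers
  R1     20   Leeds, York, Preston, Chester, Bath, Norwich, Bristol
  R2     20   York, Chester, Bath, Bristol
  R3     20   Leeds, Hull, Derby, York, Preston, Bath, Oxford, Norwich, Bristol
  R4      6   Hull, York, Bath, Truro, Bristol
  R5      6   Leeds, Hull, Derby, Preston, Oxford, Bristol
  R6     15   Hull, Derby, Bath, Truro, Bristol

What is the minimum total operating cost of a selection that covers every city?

32

R1, R4, R5 cover every city at operating cost 20 + 6 + 6 = 32.
Any cover uses at least 3 routes; among all covering selections none totals below 32.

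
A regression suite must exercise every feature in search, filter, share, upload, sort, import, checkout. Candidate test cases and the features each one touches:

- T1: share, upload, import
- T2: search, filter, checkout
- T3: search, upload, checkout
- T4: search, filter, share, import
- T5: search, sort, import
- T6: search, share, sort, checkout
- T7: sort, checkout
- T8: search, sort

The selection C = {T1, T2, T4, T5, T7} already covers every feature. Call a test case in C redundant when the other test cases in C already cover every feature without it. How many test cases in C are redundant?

Drop T1: upload uncovered — not redundant.
Drop T2: the rest still cover every feature — redundant.
Drop T4: the rest still cover every feature — redundant.
Drop T5: the rest still cover every feature — redundant.
Drop T7: the rest still cover every feature — redundant.
4 redundant: T2, T4, T5, T7.

4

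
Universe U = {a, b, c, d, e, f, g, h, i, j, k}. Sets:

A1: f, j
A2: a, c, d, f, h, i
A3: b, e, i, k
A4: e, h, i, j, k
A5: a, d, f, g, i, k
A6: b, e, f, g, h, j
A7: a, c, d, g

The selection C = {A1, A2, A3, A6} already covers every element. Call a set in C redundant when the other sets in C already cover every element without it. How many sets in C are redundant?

Drop A1: the rest still cover every element — redundant.
Drop A2: a, c, d uncovered — not redundant.
Drop A3: k uncovered — not redundant.
Drop A6: g uncovered — not redundant.
1 redundant: A1.

1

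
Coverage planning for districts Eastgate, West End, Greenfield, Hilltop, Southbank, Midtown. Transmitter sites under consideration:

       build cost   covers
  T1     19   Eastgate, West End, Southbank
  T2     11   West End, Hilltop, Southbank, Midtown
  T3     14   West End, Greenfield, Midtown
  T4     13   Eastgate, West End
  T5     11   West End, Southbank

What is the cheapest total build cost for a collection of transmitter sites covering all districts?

38

T2, T3, T4 cover every district at build cost 11 + 14 + 13 = 38.
Any cover uses at least 3 transmitter sites; among all covering selections none totals below 38.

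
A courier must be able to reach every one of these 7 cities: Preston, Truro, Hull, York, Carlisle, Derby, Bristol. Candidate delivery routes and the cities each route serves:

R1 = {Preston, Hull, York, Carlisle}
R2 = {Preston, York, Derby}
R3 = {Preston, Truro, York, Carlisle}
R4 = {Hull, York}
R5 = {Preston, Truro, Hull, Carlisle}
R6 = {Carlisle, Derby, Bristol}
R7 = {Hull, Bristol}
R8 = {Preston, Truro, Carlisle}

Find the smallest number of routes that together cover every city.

3

R1, R3, R6 together cover {Preston, Truro, Hull, York, Carlisle, Derby, Bristol} — every city.
No 2 of the 8 routes cover everything (all 28 pairs fall short), so 3 is minimum.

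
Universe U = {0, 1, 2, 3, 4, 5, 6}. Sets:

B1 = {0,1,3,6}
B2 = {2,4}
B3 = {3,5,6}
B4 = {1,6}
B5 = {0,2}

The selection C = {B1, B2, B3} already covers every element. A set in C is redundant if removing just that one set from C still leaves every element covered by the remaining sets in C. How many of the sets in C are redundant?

Drop B1: 0, 1 uncovered — not redundant.
Drop B2: 2, 4 uncovered — not redundant.
Drop B3: 5 uncovered — not redundant.
None of the sets in C is redundant.

0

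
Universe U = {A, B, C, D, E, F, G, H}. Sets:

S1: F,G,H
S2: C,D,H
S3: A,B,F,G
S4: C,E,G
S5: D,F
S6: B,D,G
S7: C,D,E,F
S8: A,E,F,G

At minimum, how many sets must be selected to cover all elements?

3

S1, S3, S7 together cover {A, B, C, D, E, F, G, H} — every element.
No 2 of the 8 sets cover everything (all 28 pairs fall short), so 3 is minimum.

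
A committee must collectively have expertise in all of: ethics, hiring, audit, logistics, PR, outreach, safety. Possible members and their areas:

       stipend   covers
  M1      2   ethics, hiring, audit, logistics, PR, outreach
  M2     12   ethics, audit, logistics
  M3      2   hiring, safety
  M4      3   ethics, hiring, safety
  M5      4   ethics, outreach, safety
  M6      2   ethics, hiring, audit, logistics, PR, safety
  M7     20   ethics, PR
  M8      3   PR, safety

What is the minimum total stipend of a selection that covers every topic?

M1, M3 cover every topic at stipend 2 + 2 = 4.
Any cover uses at least 2 members; among all covering selections none totals below 4.

4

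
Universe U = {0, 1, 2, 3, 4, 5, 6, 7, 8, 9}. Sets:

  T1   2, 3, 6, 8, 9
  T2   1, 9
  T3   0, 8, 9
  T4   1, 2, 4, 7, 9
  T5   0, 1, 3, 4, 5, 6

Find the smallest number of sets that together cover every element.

T1, T4, T5 together cover {0, 1, 2, 3, 4, 5, 6, 7, 8, 9} — every element.
No 2 of the 5 sets cover everything (all 10 pairs fall short), so 3 is minimum.

3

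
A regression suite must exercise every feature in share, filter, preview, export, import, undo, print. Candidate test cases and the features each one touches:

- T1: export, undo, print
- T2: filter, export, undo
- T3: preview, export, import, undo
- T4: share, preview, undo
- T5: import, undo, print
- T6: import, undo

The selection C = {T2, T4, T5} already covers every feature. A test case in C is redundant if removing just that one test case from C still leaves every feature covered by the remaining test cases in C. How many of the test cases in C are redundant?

0

Drop T2: filter, export uncovered — not redundant.
Drop T4: share, preview uncovered — not redundant.
Drop T5: import, print uncovered — not redundant.
None of the test cases in C is redundant.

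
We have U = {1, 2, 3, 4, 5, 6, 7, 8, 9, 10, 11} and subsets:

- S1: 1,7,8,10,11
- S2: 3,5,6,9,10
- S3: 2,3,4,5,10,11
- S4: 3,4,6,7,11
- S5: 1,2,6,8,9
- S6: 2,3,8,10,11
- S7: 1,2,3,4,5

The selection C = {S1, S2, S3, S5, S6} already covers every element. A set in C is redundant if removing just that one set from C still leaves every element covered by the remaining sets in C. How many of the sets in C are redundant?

Drop S1: 7 uncovered — not redundant.
Drop S2: the rest still cover every element — redundant.
Drop S3: 4 uncovered — not redundant.
Drop S5: the rest still cover every element — redundant.
Drop S6: the rest still cover every element — redundant.
3 redundant: S2, S5, S6.

3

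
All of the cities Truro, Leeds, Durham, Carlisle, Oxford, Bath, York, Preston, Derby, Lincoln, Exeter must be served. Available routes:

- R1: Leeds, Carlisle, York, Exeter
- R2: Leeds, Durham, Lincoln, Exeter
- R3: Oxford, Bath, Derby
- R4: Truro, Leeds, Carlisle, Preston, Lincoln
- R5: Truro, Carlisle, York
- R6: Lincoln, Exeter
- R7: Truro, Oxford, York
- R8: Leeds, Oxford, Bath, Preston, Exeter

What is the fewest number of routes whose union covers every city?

4

R1, R2, R3, R4 together cover {Truro, Leeds, Durham, Carlisle, Oxford, Bath, York, Preston, Derby, Lincoln, Exeter} — every city.
No 3 of the 8 routes cover everything (all 56 triples fall short), so 4 is minimum.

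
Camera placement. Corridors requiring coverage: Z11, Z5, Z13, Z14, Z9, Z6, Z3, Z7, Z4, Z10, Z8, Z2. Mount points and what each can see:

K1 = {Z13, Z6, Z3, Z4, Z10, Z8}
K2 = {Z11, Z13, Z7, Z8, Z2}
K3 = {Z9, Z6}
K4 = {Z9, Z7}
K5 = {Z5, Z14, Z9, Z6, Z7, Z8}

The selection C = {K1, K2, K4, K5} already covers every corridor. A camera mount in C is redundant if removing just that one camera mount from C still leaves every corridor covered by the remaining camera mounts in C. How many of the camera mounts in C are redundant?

1

Drop K1: Z3, Z4, Z10 uncovered — not redundant.
Drop K2: Z11, Z2 uncovered — not redundant.
Drop K4: the rest still cover every corridor — redundant.
Drop K5: Z5, Z14 uncovered — not redundant.
1 redundant: K4.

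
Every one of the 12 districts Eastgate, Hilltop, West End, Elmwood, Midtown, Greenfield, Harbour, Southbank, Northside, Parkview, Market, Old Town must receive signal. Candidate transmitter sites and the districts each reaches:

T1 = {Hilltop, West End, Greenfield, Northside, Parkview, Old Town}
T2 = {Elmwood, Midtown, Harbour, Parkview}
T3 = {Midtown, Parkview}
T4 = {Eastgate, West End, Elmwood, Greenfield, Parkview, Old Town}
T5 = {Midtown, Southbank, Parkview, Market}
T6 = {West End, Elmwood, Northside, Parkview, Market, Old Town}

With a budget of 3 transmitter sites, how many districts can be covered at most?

11

Choosing T1, T2, T5 covers {Hilltop, West End, Elmwood, Midtown, Greenfield, Harbour, Southbank, Northside, Parkview, Market, Old Town} — 11 districts.
No choice of 3 transmitter sites does better; here Eastgate is left uncovered.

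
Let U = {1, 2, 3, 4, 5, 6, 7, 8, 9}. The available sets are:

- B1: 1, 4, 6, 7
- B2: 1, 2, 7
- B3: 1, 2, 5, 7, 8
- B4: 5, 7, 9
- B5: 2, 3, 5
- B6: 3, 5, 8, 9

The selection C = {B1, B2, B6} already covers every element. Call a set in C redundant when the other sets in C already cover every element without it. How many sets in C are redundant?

0

Drop B1: 4, 6 uncovered — not redundant.
Drop B2: 2 uncovered — not redundant.
Drop B6: 3, 5, 8, 9 uncovered — not redundant.
None of the sets in C is redundant.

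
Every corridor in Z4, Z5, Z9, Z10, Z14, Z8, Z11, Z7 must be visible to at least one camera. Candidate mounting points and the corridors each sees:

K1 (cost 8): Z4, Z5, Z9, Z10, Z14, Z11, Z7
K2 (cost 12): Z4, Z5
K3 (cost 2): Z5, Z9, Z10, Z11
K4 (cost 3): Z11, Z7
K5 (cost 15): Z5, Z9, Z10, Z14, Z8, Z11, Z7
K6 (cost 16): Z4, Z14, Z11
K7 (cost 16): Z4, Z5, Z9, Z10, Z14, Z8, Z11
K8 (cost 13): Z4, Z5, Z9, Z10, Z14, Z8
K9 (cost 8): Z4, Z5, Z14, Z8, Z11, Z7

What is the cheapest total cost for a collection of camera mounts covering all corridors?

10

K3, K9 cover every corridor at cost 2 + 8 = 10.
Any cover uses at least 2 camera mounts; among all covering selections none totals below 10.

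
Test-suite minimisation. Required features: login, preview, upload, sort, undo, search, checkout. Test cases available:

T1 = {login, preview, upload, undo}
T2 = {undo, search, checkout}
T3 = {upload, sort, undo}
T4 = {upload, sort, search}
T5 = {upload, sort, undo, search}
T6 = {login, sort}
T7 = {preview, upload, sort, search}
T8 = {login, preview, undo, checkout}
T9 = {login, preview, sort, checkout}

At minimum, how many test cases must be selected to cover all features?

2

T4, T8 together cover {login, preview, upload, sort, undo, search, checkout} — every feature.
No single test case contains all 7 features, so 2 is optimal.
Greedy (largest uncovered first) would take T1, T2, T3 — 3 test cases — but 2 suffice.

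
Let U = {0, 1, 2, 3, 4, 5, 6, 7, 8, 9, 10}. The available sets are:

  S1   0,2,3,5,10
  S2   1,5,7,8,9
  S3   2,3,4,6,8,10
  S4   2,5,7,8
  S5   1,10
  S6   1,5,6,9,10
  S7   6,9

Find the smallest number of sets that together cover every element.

S1, S2, S3 together cover {0, 1, 2, 3, 4, 5, 6, 7, 8, 9, 10} — every element.
No 2 of the 7 sets cover everything (all 21 pairs fall short), so 3 is minimum.

3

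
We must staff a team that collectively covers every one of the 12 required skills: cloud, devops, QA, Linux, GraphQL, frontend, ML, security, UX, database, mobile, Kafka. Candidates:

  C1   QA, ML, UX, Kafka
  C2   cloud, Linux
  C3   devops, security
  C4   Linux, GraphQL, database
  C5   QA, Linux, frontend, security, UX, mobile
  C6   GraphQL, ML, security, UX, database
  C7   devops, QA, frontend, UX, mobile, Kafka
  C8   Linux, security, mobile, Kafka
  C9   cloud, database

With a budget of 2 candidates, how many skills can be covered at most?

Choosing C6, C7 covers {devops, QA, GraphQL, frontend, ML, security, UX, database, mobile, Kafka} — 10 skills.
No choice of 2 candidates does better; here cloud, Linux are left uncovered.

10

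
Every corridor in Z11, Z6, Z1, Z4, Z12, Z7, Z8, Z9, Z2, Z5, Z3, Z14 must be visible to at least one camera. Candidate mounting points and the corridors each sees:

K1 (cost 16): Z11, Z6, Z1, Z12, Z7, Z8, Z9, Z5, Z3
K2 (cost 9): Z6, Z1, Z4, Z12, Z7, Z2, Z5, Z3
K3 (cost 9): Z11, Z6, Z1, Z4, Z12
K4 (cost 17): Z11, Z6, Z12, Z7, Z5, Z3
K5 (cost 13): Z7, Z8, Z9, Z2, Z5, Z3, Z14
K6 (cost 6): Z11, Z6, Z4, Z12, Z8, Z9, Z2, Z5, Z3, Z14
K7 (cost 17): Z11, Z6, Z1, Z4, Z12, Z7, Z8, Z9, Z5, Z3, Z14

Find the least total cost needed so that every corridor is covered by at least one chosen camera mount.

K2, K6 cover every corridor at cost 9 + 6 = 15.
Any cover uses at least 2 camera mounts; among all covering selections none totals below 15.

15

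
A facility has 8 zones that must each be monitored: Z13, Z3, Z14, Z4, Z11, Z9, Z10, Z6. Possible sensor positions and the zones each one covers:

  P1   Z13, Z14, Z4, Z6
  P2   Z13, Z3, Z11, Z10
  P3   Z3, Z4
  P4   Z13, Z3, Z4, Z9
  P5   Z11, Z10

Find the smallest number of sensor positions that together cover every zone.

P1, P2, P4 together cover {Z13, Z3, Z14, Z4, Z11, Z9, Z10, Z6} — every zone.
No 2 of the 5 sensor positions cover everything (all 10 pairs fall short), so 3 is minimum.

3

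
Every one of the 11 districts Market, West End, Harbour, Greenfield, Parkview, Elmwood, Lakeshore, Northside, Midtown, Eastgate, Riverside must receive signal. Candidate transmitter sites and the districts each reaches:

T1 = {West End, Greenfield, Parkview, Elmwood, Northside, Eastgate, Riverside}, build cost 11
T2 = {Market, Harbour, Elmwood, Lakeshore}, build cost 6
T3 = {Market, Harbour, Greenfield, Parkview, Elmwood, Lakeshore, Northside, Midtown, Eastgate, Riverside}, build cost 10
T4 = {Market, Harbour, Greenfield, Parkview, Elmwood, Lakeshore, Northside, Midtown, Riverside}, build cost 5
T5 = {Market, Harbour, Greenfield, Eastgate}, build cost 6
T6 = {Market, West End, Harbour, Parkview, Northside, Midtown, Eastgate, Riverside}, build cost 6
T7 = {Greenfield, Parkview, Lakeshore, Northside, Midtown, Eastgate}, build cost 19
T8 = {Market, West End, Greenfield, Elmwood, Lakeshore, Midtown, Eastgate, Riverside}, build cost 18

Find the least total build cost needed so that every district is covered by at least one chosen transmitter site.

T4, T6 cover every district at build cost 5 + 6 = 11.
Any cover uses at least 2 transmitter sites; among all covering selections none totals below 11.

11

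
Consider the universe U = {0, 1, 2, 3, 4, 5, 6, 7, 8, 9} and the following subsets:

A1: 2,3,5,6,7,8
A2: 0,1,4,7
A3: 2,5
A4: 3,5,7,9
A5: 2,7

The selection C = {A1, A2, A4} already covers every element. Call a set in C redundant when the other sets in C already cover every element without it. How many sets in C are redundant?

Drop A1: 2, 6, 8 uncovered — not redundant.
Drop A2: 0, 1, 4 uncovered — not redundant.
Drop A4: 9 uncovered — not redundant.
None of the sets in C is redundant.

0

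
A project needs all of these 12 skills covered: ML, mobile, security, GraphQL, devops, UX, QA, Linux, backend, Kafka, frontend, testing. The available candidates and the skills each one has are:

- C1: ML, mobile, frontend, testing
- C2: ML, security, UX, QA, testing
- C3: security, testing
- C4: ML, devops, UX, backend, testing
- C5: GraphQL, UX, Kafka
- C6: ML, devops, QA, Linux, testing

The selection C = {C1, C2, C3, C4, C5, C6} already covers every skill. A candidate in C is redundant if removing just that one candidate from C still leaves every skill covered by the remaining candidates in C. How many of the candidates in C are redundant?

2

Drop C1: mobile, frontend uncovered — not redundant.
Drop C2: the rest still cover every skill — redundant.
Drop C3: the rest still cover every skill — redundant.
Drop C4: backend uncovered — not redundant.
Drop C5: GraphQL, Kafka uncovered — not redundant.
Drop C6: Linux uncovered — not redundant.
2 redundant: C2, C3.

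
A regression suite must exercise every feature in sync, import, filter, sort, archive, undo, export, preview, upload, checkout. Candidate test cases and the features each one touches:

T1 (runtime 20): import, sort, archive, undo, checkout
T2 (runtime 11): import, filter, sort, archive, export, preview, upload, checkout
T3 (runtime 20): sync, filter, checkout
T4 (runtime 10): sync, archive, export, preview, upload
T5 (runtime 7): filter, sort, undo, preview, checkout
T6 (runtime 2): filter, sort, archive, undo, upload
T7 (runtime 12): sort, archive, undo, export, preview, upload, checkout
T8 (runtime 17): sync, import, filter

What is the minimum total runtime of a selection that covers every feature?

T2, T4, T6 cover every feature at runtime 11 + 10 + 2 = 23.
Any cover uses at least 2 test cases; among all covering selections none totals below 23.

23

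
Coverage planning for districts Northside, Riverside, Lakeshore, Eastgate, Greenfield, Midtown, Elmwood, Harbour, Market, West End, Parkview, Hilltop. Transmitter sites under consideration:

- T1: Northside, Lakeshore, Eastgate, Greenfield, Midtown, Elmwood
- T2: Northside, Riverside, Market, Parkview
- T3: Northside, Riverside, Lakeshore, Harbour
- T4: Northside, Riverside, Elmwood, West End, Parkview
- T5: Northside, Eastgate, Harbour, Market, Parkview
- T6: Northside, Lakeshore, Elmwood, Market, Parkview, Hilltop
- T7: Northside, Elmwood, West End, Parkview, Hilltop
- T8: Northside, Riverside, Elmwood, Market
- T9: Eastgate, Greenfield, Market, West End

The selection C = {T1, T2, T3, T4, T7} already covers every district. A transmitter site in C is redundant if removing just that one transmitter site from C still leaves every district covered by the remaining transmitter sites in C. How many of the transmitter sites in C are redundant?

1

Drop T1: Eastgate, Greenfield, Midtown uncovered — not redundant.
Drop T2: Market uncovered — not redundant.
Drop T3: Harbour uncovered — not redundant.
Drop T4: the rest still cover every district — redundant.
Drop T7: Hilltop uncovered — not redundant.
1 redundant: T4.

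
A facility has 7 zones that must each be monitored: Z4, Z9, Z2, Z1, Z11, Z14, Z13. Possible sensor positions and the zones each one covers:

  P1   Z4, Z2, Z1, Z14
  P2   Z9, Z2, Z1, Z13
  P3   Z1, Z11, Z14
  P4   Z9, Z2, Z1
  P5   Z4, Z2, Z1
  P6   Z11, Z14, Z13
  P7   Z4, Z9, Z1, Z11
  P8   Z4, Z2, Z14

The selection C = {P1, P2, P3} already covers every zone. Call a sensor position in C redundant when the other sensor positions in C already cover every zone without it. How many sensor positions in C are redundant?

0

Drop P1: Z4 uncovered — not redundant.
Drop P2: Z9, Z13 uncovered — not redundant.
Drop P3: Z11 uncovered — not redundant.
None of the sensor positions in C is redundant.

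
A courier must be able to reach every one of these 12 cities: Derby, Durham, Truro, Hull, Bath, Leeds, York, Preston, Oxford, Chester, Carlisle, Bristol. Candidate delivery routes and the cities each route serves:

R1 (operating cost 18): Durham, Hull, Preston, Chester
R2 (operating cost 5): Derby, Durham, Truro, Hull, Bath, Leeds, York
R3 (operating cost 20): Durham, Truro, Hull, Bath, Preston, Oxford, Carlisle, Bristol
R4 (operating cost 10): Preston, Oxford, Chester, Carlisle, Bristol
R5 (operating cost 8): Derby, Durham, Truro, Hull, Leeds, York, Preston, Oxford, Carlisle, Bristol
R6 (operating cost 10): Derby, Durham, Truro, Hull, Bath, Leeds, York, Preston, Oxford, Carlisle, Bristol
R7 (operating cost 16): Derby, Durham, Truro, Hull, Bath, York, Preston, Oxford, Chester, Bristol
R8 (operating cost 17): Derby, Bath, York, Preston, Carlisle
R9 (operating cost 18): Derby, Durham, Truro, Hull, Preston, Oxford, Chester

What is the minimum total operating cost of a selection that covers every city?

15

R2, R4 cover every city at operating cost 5 + 10 = 15.
Any cover uses at least 2 routes; among all covering selections none totals below 15.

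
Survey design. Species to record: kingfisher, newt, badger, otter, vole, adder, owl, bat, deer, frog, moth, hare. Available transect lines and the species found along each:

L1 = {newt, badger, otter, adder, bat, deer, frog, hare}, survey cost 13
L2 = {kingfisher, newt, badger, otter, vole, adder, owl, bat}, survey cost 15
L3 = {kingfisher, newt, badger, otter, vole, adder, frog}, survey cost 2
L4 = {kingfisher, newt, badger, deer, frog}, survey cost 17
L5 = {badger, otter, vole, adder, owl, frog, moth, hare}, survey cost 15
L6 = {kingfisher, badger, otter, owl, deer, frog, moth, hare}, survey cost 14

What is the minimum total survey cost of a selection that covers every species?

L2, L6 cover every species at survey cost 15 + 14 = 29.
Any cover uses at least 2 transects; among all covering selections none totals below 29.

29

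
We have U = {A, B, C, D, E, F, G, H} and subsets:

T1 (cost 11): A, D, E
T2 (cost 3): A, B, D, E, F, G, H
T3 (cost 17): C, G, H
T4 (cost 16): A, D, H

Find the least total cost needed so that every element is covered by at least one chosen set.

20

T2, T3 cover every element at cost 3 + 17 = 20.
Any cover uses at least 2 sets; among all covering selections none totals below 20.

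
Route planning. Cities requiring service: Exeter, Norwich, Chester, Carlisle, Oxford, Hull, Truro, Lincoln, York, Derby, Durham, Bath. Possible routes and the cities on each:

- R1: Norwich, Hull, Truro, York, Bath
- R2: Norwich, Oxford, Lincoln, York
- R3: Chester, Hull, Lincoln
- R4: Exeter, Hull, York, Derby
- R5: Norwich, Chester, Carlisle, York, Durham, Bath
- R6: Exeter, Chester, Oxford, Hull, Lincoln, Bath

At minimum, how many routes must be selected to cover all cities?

R1, R2, R4, R5 together cover {Exeter, Norwich, Chester, Carlisle, Oxford, Hull, Truro, Lincoln, York, Derby, Durham, Bath} — every city.
No 3 of the 6 routes cover everything (all 20 triples fall short), so 4 is minimum.

4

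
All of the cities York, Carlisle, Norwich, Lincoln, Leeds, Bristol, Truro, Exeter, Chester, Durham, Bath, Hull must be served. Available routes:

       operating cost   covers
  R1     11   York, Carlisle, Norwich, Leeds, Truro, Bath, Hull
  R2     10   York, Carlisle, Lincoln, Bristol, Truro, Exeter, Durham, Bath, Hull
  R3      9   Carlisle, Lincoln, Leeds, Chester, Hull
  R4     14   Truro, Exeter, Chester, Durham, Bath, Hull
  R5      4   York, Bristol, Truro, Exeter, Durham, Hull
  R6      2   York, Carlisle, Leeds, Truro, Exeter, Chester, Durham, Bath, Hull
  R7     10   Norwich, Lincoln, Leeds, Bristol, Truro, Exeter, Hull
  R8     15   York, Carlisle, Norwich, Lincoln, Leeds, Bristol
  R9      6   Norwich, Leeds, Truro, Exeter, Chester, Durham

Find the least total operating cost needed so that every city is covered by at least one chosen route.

12

R6, R7 cover every city at operating cost 2 + 10 = 12.
Any cover uses at least 2 routes; among all covering selections none totals below 12.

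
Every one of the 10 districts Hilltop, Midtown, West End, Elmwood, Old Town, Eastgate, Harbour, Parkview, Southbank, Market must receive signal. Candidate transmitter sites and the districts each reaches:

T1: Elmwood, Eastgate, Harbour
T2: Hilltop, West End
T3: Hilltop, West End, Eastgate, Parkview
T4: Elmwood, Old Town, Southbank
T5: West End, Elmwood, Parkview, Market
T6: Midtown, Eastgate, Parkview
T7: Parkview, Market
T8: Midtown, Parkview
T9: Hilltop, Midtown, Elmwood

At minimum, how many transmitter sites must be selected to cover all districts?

4

T1, T4, T5, T9 together cover {Hilltop, Midtown, West End, Elmwood, Old Town, Eastgate, Harbour, Parkview, Southbank, Market} — every district.
No 3 of the 9 transmitter sites cover everything (all 84 triples fall short), so 4 is minimum.
Greedy (largest uncovered first) would take T3, T4, T1, T5, T6 — 5 transmitter sites — but 4 suffice.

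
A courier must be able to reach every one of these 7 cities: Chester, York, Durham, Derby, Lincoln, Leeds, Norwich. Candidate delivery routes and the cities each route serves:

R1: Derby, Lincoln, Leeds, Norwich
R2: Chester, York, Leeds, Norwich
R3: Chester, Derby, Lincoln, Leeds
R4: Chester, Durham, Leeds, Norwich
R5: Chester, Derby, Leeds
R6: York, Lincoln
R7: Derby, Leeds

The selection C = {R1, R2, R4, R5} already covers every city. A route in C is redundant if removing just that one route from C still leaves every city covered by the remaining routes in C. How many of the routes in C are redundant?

1

Drop R1: Lincoln uncovered — not redundant.
Drop R2: York uncovered — not redundant.
Drop R4: Durham uncovered — not redundant.
Drop R5: the rest still cover every city — redundant.
1 redundant: R5.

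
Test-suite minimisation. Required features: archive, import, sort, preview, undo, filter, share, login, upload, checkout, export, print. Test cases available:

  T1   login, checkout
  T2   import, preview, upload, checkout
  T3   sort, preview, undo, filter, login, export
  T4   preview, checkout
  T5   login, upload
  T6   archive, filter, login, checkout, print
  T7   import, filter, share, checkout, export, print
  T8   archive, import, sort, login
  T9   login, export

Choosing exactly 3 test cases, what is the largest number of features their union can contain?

Choosing T2, T3, T6 covers {archive, import, sort, preview, undo, filter, login, upload, checkout, export, print} — 11 features.
No choice of 3 test cases does better; here share is left uncovered.

11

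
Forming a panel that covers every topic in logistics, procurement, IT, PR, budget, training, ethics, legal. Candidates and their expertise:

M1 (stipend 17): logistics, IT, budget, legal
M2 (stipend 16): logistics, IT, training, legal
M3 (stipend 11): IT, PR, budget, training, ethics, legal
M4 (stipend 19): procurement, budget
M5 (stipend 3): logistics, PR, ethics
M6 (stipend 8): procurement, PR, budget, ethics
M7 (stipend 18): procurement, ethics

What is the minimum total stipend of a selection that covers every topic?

22

M3, M5, M6 cover every topic at stipend 11 + 3 + 8 = 22.
Any cover uses at least 2 members; among all covering selections none totals below 22.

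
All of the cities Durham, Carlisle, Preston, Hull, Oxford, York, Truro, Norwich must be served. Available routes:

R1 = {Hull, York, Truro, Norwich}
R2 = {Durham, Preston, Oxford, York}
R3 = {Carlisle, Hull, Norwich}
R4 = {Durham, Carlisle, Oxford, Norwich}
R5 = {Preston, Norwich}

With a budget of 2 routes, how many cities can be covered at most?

Choosing R1, R2 covers {Durham, Preston, Hull, Oxford, York, Truro, Norwich} — 7 cities.
No choice of 2 routes does better; here Carlisle is left uncovered.

7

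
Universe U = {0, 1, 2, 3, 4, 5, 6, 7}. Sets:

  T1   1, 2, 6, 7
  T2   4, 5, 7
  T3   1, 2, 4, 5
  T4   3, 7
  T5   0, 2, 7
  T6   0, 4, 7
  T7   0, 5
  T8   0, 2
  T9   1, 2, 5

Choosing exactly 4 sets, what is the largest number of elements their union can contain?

Choosing T1, T2, T4, T5 covers {0, 1, 2, 3, 4, 5, 6, 7} — 8 elements.
That is all 8 elements.

8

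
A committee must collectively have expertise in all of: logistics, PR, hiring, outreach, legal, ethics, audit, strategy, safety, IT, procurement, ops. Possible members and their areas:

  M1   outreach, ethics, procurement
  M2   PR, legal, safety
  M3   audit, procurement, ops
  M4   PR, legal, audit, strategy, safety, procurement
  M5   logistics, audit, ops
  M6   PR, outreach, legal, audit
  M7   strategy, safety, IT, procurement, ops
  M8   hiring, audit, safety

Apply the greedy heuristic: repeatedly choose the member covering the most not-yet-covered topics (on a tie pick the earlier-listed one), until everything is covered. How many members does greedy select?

5

Pick 1: M4 covers 6 new topics (PR, legal, audit, strategy, safety, procurement).
Pick 2: M1 covers 2 new topics (outreach, ethics).
Pick 3: M5 covers 2 new topics (logistics, ops).
Pick 4: M7 covers 1 new topics (IT).
Pick 5: M8 covers 1 new topics (hiring).
Greedy uses 5 members.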